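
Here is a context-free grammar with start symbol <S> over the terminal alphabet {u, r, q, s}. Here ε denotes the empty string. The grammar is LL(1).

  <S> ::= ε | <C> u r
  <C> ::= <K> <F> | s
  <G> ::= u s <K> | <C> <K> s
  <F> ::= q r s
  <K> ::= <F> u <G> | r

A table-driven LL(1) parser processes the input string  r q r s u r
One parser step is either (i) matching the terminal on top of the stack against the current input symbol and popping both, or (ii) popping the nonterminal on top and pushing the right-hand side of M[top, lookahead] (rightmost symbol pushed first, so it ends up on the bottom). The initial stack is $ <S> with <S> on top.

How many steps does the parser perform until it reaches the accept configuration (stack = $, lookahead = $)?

      Stack          Input          Action
   1  $ <S>          r q r s u r $  expand <S> ::= <C> u r
   2  $ r u <C>      r q r s u r $  expand <C> ::= <K> <F>
   3  $ r u <F> <K>  r q r s u r $  expand <K> ::= r
   4  $ r u <F> r    r q r s u r $  match r
   5  $ r u <F>      q r s u r $    expand <F> ::= q r s
   6  $ r u s r q    q r s u r $    match q
   7  $ r u s r      r s u r $      match r
   8  $ r u s        s u r $        match s
   9  $ r u          u r $          match u
  10  $ r            r $            match r
Accept reached after 10 steps.

10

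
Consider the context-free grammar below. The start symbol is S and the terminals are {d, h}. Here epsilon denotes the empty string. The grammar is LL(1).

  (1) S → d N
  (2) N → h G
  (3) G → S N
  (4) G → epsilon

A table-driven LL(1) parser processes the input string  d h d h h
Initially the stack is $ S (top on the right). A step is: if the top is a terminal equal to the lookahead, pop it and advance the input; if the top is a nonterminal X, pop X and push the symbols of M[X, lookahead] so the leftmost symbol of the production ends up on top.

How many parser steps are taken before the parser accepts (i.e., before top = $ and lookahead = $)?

13

      Stack    Input        Action
   1  $ S      d h d h h $  expand S → d N
   2  $ N d    d h d h h $  match d
   3  $ N      h d h h $    expand N → h G
   4  $ G h    h d h h $    match h
   5  $ G      d h h $      expand G → S N
   6  $ N S    d h h $      expand S → d N
   7  $ N N d  d h h $      match d
   8  $ N N    h h $        expand N → h G
   9  $ N G h  h h $        match h
  10  $ N G    h $          expand G → epsilon
  11  $ N      h $          expand N → h G
  12  $ G h    h $          match h
  13  $ G      $            expand G → epsilon
Accept reached after 13 steps.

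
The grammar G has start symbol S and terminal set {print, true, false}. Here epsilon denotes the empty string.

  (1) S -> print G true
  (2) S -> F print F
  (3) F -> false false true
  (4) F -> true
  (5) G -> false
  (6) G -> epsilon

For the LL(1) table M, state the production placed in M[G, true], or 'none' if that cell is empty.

FIRST(F) = {false, true}
FIRST(G) = {epsilon, false}
FIRST(S) = {false, print, true}  (via F print F)
FOLLOW(S) includes $ since S is the start symbol.
FOLLOW(G): in S->print G true, G is followed by true with FIRST {true}. Thus FOLLOW(G) = {true}.
For G -> false: FIRST(false) = {false}, so it goes in M[G, t] for t ∈ {false}.
For G -> epsilon: FIRST(epsilon) = {epsilon}, so it goes in M[G, t] for t ∈ {}; since epsilon ∈ FIRST, also for every t ∈ FOLLOW(G) = {true}.

G -> epsilon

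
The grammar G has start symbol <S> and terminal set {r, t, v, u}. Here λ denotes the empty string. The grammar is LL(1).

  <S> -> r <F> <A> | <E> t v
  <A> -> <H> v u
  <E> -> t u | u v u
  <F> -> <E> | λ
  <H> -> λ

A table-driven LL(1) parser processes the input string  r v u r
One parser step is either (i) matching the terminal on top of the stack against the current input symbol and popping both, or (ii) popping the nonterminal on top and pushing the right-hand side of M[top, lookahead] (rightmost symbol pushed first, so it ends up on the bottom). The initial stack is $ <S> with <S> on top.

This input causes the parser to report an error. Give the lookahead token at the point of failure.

step 1: stack=$ <S>  input=r v u r $  — expand <S> -> r <F> <A>
step 2: stack=$ <A> <F> r  input=r v u r $  — match r
step 3: stack=$ <A> <F>  input=v u r $  — expand <F> -> λ
step 4: stack=$ <A>  input=v u r $  — expand <A> -> <H> v u
step 5: stack=$ u v <H>  input=v u r $  — expand <H> -> λ
step 6: stack=$ u v  input=v u r $  — match v
step 7: stack=$ u  input=u r $  — match u
step 8: stack=$  input=r $  — error: stack empty but input remains

r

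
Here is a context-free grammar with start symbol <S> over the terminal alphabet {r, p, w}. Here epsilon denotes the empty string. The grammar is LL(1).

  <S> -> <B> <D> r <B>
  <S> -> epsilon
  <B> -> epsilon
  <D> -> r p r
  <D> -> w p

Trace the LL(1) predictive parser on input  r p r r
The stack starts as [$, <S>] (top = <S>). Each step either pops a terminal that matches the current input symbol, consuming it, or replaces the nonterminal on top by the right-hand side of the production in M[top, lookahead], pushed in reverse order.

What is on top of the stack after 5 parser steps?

r

     Stack            Input      Action
  1  $ <S>            r p r r $  expand <S> -> <B> <D> r <B>
  2  $ <B> r <D> <B>  r p r r $  expand <B> -> epsilon
  3  $ <B> r <D>      r p r r $  expand <D> -> r p r
  4  $ <B> r r p r    r p r r $  match r
  5  $ <B> r r p      p r r $    match p
Stack after step 5: $ <B> r r (top = r).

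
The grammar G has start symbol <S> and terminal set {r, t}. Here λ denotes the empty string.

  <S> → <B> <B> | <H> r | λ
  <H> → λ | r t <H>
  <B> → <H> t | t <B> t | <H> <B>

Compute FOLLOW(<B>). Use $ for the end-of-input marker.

FIRST(<H>) = {λ, r}
FIRST(<B>) = {r, t}  (via <H> t, <H> <B>)
FIRST(<S>) = {λ, r, t}  (via <B> <B>, <H> r)
FOLLOW(<S>) includes $ since <S> is the start symbol.
FOLLOW(<S>): <S> appears on no right-hand side. Thus FOLLOW(<S>) = {$}.
FOLLOW(<H>): in <S>→<H> r, <H> is followed by r with FIRST {r}; in <H>→r t <H>, the suffix after <H> is empty (adds nothing new); in <B>→<H> t, <H> is followed by t with FIRST {t}; in <B>→<H> <B>, <H> is followed by <B> with FIRST {r, t}. Thus FOLLOW(<H>) = {r, t}.
FOLLOW(<B>): in <S>→<B> <B> (occurrence 1), <B> is followed by <B> with FIRST {r, t}; in <S>→<B> <B> (occurrence 2), the suffix after <B> is empty, so FOLLOW(<B>) ⊇ FOLLOW(<S>) = {$}; in <B>→t <B> t, <B> is followed by t with FIRST {t}; in <B>→<H> <B>, the suffix after <B> is empty (adds nothing new). Thus FOLLOW(<B>) = {$, r, t}.

{$, r, t}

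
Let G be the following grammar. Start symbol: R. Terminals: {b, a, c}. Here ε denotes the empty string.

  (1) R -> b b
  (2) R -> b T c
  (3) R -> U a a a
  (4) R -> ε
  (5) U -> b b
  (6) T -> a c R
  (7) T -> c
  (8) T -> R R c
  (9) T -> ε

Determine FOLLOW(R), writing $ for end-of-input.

FIRST(U): from U->b b we get {b}. So FIRST(U) = {b}.
FIRST(R): from R->b b we get {b}; from R->b T c we get {b}; from R->U a a a we get {b}; from R->ε we get {ε}. So FIRST(R) = {ε, b}.
FIRST(T): from T->a c R we get {a}; from T->c we get {c}; from T->R R c we get {b, c}; from T->ε we get {ε}. So FIRST(T) = {ε, a, b, c}.
FOLLOW(R) includes $ since R is the start symbol.
FOLLOW(U): in R->U a a a, U is followed by a a a with FIRST {a}. Thus FOLLOW(U) = {a}.
FOLLOW(T): in R->b T c, T is followed by c with FIRST {c}. Thus FOLLOW(T) = {c}.
FOLLOW(R): in T->a c R, the suffix after R is empty, so FOLLOW(R) ⊇ FOLLOW(T) = {c}; in T->R R c (occurrence 1), R is followed by R c with FIRST {b, c}; in T->R R c (occurrence 2), R is followed by c with FIRST {c}. Thus FOLLOW(R) = {$, b, c}.

{$, b, c}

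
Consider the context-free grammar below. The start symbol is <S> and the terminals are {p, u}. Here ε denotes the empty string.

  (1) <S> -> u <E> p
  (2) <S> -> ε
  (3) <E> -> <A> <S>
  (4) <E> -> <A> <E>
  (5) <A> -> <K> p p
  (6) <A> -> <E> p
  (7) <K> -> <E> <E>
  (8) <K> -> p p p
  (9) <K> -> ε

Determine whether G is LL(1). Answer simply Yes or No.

FIRST(<S>) = {ε, u}
FIRST(<E>) = {p}
FIRST(<A>) = {p}
FIRST(<K>) = {ε, p}
FOLLOW(<S>) = {$, p}
FOLLOW(<E>) = {p}
FOLLOW(<A>) = {p, u}
FOLLOW(<K>) = {p}
Cell M[<A>, p] receives both <A> -> <K> p p and <A> -> <E> p — the grammar is not LL(1).

No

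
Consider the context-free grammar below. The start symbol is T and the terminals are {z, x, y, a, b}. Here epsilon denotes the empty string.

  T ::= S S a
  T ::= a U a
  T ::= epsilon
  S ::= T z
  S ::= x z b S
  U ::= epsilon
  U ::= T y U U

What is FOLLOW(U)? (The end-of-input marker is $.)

FIRST(T) = {epsilon, a, x, z}  (via S S a)
FIRST(S) = {a, x, z}  (via T z)
FIRST(U) = {epsilon, a, x, y, z}  (via T y U U)
FOLLOW(T) includes $ since T is the start symbol.
FOLLOW(T): in S::=T z, T is followed by z with FIRST {z}; in U::=T y U U, T is followed by y U U with FIRST {y}. Thus FOLLOW(T) = {$, y, z}.
FOLLOW(S): in T::=S S a (occurrence 1), S is followed by S a with FIRST {a, x, z}; in T::=S S a (occurrence 2), S is followed by a with FIRST {a}; in S::=x z b S, the suffix after S is empty (adds nothing new). Thus FOLLOW(S) = {a, x, z}.
FOLLOW(U): in T::=a U a, U is followed by a with FIRST {a}; in U::=T y U U (occurrence 1), U is followed by U with FIRST {epsilon, a, x, y, z}; in U::=T y U U (occurrence 1), the suffix after U is nullable (adds nothing new); in U::=T y U U (occurrence 2), the suffix after U is empty (adds nothing new). Thus FOLLOW(U) = {a, x, y, z}.

{a, x, y, z}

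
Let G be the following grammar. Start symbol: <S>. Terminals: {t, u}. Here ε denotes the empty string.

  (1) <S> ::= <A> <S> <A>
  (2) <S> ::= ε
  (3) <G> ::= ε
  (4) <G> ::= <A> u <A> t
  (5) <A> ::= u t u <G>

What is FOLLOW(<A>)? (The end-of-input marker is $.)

{$, t, u}

FIRST(<A>): from <A>::=u t u <G> we get {u}. So FIRST(<A>) = {u}.
FIRST(<S>): from <S>::=<A> <S> <A> we get {u}; from <S>::=ε we get {ε}. So FIRST(<S>) = {ε, u}.
FIRST(<G>): from <G>::=ε we get {ε}; from <G>::=<A> u <A> t we get {u}. So FIRST(<G>) = {ε, u}.
FOLLOW(<S>) includes $ since <S> is the start symbol.
FOLLOW(<S>): in <S>::=<A> <S> <A>, <S> is followed by <A> with FIRST {u}. Thus FOLLOW(<S>) = {$, u}.
FOLLOW(<A>): in <S>::=<A> <S> <A> (occurrence 1), <A> is followed by <S> <A> with FIRST {u}; in <S>::=<A> <S> <A> (occurrence 2), the suffix after <A> is empty, so FOLLOW(<A>) ⊇ FOLLOW(<S>) = {$, u}; in <G>::=<A> u <A> t (occurrence 1), <A> is followed by u <A> t with FIRST {u}; in <G>::=<A> u <A> t (occurrence 2), <A> is followed by t with FIRST {t}. Thus FOLLOW(<A>) = {$, t, u}.
FOLLOW(<G>): in <A>::=u t u <G>, the suffix after <G> is empty, so FOLLOW(<G>) ⊇ FOLLOW(<A>) = {$, t, u}. Thus FOLLOW(<G>) = {$, t, u}.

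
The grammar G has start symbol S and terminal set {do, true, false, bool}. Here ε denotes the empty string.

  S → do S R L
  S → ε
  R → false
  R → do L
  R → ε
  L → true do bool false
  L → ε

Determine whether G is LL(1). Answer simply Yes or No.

FIRST(S) = {ε, do}
FIRST(R) = {ε, do, false}
FIRST(L) = {ε, true}
FOLLOW(S) = {$, do, false, true}
FOLLOW(R) = {$, do, false, true}
FOLLOW(L) = {$, do, false, true}
Cell M[L, true] receives both L → true do bool false and L → ε — the grammar is not LL(1).

No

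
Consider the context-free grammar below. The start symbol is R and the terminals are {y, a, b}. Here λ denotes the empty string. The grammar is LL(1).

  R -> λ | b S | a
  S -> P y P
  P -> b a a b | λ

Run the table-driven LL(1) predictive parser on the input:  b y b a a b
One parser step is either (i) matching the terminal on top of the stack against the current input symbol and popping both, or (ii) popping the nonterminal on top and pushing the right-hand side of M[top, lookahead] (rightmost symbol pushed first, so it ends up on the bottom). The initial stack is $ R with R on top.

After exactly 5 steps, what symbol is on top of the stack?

P

     Stack    Input          Action
  1  $ R      b y b a a b $  expand R -> b S
  2  $ S b    b y b a a b $  match b
  3  $ S      y b a a b $    expand S -> P y P
  4  $ P y P  y b a a b $    expand P -> λ
  5  $ P y    y b a a b $    match y
Stack after step 5: $ P (top = P).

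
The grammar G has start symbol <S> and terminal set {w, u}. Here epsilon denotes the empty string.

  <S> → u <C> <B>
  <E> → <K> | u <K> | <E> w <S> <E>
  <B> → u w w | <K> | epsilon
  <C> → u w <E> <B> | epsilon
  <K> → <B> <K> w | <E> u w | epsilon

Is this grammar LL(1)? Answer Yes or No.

No

FIRST(<S>) = {u}
FIRST(<E>) = {epsilon, u, w}
FIRST(<B>) = {epsilon, u, w}
FIRST(<C>) = {epsilon, u}
FIRST(<K>) = {epsilon, u, w}
FOLLOW(<S>) = {$, u, w}
FOLLOW(<E>) = {$, u, w}
FOLLOW(<B>) = {$, u, w}
FOLLOW(<C>) = {$, u, w}
FOLLOW(<K>) = {$, u, w}
Cell M[<B>, $] receives both <B> → <K> and <B> → epsilon — the grammar is not LL(1).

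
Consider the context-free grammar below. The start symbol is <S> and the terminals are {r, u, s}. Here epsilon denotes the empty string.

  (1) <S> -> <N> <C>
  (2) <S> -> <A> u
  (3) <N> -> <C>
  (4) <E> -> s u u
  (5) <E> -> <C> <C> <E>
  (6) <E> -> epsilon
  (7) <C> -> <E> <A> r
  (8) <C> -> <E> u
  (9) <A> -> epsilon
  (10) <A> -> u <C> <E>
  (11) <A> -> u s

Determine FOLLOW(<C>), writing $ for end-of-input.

{$, r, s, u}

FIRST(<A>): from <A>->epsilon we get {epsilon}; from <A>->u <C> <E> we get {u}; from <A>->u s we get {u}. So FIRST(<A>) = {epsilon, u}.
FIRST(<S>): from <S>-><N> <C> we get {r, s, u}; from <S>-><A> u we get {u}. So FIRST(<S>) = {r, s, u}.
FIRST(<N>): from <N>-><C> we get {r, s, u}. So FIRST(<N>) = {r, s, u}.
FIRST(<E>): from <E>->s u u we get {s}; from <E>-><C> <C> <E> we get {r, s, u}; from <E>->epsilon we get {epsilon}. So FIRST(<E>) = {epsilon, r, s, u}.
FIRST(<C>): from <C>-><E> <A> r we get {r, s, u}; from <C>-><E> u we get {r, s, u}. So FIRST(<C>) = {r, s, u}.
FOLLOW(<S>) includes $ since <S> is the start symbol.
FOLLOW(<S>): <S> appears on no right-hand side. Thus FOLLOW(<S>) = {$}.
FOLLOW(<N>): in <S>-><N> <C>, <N> is followed by <C> with FIRST {r, s, u}. Thus FOLLOW(<N>) = {r, s, u}.
FOLLOW(<A>): in <S>-><A> u, <A> is followed by u with FIRST {u}; in <C>-><E> <A> r, <A> is followed by r with FIRST {r}. Thus FOLLOW(<A>) = {r, u}.
FOLLOW(<E>): in <E>-><C> <C> <E>, the suffix after <E> is empty (adds nothing new); in <C>-><E> <A> r, <E> is followed by <A> r with FIRST {r, u}; in <C>-><E> u, <E> is followed by u with FIRST {u}; in <A>->u <C> <E>, the suffix after <E> is empty, so FOLLOW(<E>) ⊇ FOLLOW(<A>) = {r, u}. Thus FOLLOW(<E>) = {r, u}.
FOLLOW(<C>): in <S>-><N> <C>, the suffix after <C> is empty, so FOLLOW(<C>) ⊇ FOLLOW(<S>) = {$}; in <N>-><C>, the suffix after <C> is empty, so FOLLOW(<C>) ⊇ FOLLOW(<N>) = {r, s, u}; in <E>-><C> <C> <E> (occurrence 1), <C> is followed by <C> <E> with FIRST {r, s, u}; in <E>-><C> <C> <E> (occurrence 2), <C> is followed by <E> with FIRST {epsilon, r, s, u}; in <E>-><C> <C> <E> (occurrence 2), the suffix after <C> is nullable, so FOLLOW(<C>) ⊇ FOLLOW(<E>) = {r, u}; in <A>->u <C> <E>, <C> is followed by <E> with FIRST {epsilon, r, s, u}; in <A>->u <C> <E>, the suffix after <C> is nullable, so FOLLOW(<C>) ⊇ FOLLOW(<A>) = {r, u}. Thus FOLLOW(<C>) = {$, r, s, u}.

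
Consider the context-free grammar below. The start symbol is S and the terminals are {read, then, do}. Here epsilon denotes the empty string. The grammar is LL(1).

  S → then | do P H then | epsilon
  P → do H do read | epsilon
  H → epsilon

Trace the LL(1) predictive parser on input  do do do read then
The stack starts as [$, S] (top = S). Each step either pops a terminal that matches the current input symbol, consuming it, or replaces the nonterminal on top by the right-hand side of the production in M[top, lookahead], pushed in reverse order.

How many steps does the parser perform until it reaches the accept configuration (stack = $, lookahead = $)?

9

step 1: stack=$ S  input=do do do read then $  — expand S → do P H then
step 2: stack=$ then H P do  input=do do do read then $  — match do
step 3: stack=$ then H P  input=do do read then $  — expand P → do H do read
step 4: stack=$ then H read do H do  input=do do read then $  — match do
step 5: stack=$ then H read do H  input=do read then $  — expand H → epsilon
step 6: stack=$ then H read do  input=do read then $  — match do
step 7: stack=$ then H read  input=read then $  — match read
step 8: stack=$ then H  input=then $  — expand H → epsilon
step 9: stack=$ then  input=then $  — match then
Accept reached after 9 steps.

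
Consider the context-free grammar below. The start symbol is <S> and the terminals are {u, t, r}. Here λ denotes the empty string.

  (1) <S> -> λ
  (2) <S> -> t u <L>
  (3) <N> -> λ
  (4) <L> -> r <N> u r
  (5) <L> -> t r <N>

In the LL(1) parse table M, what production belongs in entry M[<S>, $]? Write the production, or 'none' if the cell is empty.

FIRST(<S>): from <S>->λ we get {λ}; from <S>->t u <L> we get {t}. So FIRST(<S>) = {λ, t}.
FIRST(<N>): from <N>->λ we get {λ}. So FIRST(<N>) = {λ}.
FIRST(<L>): from <L>->r <N> u r we get {r}; from <L>->t r <N> we get {t}. So FIRST(<L>) = {r, t}.
FOLLOW(<S>) includes $ since <S> is the start symbol.
FOLLOW(<S>): <S> appears on no right-hand side. Thus FOLLOW(<S>) = {$}.
For <S> -> λ: FIRST(λ) = {λ}, so it goes in M[<S>, t] for t ∈ {}; since λ ∈ FIRST, also for every t ∈ FOLLOW(<S>) = {$}.
For <S> -> t u <L>: FIRST(t u <L>) = {t}, so it goes in M[<S>, t] for t ∈ {t}.

<S> -> λ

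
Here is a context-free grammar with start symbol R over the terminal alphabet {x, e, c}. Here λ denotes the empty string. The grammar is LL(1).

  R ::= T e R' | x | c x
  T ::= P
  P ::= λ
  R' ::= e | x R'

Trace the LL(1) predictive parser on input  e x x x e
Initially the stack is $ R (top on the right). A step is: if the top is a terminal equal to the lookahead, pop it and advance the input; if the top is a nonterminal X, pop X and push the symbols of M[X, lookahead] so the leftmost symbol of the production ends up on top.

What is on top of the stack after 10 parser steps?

R'

      Stack     Input        Action
   1  $ R       e x x x e $  expand R ::= T e R'
   2  $ R' e T  e x x x e $  expand T ::= P
   3  $ R' e P  e x x x e $  expand P ::= λ
   4  $ R' e    e x x x e $  match e
   5  $ R'      x x x e $    expand R' ::= x R'
   6  $ R' x    x x x e $    match x
   7  $ R'      x x e $      expand R' ::= x R'
   8  $ R' x    x x e $      match x
   9  $ R'      x e $        expand R' ::= x R'
  10  $ R' x    x e $        match x
Stack after step 10: $ R' (top = R').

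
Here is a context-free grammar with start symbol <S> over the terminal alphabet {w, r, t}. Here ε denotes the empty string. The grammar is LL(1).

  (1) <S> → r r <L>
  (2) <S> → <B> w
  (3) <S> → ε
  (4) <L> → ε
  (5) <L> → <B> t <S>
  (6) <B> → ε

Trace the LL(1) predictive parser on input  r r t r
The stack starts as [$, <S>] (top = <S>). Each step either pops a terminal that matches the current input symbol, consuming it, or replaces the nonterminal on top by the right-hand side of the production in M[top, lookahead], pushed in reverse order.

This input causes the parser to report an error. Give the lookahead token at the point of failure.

step 1: stack=$ <S>  input=r r t r $  — expand <S> → r r <L>
step 2: stack=$ <L> r r  input=r r t r $  — match r
step 3: stack=$ <L> r  input=r t r $  — match r
step 4: stack=$ <L>  input=t r $  — expand <L> → <B> t <S>
step 5: stack=$ <S> t <B>  input=t r $  — expand <B> → ε
step 6: stack=$ <S> t  input=t r $  — match t
step 7: stack=$ <S>  input=r $  — expand <S> → r r <L>
step 8: stack=$ <L> r r  input=r $  — match r
step 9: stack=$ <L> r  input=$  — error: top is terminal r but lookahead is $

$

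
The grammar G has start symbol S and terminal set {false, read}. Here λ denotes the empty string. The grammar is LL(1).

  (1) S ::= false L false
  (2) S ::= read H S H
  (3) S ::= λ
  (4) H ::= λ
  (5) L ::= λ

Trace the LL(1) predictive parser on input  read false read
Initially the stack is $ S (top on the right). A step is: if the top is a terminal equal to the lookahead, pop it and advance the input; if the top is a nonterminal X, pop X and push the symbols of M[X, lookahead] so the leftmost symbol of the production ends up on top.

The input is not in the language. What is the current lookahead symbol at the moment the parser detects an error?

read

     Stack              Input              Action
  1  $ S                read false read $  expand S ::= read H S H
  2  $ H S H read       read false read $  match read
  3  $ H S H            false read $       expand H ::= λ
  4  $ H S              false read $       expand S ::= false L false
  5  $ H false L false  false read $       match false
  6  $ H false L        read $             error: M[L, read] is empty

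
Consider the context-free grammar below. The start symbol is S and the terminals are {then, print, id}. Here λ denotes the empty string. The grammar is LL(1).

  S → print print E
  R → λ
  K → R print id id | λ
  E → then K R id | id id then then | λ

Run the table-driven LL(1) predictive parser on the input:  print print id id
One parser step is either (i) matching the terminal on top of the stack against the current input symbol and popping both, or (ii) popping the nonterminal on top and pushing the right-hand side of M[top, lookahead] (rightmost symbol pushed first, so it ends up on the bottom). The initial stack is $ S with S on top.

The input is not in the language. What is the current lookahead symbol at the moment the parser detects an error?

step 1: stack=$ S  input=print print id id $  — expand S → print print E
step 2: stack=$ E print print  input=print print id id $  — match print
step 3: stack=$ E print  input=print id id $  — match print
step 4: stack=$ E  input=id id $  — expand E → id id then then
step 5: stack=$ then then id id  input=id id $  — match id
step 6: stack=$ then then id  input=id $  — match id
step 7: stack=$ then then  input=$  — error: top is terminal then but lookahead is $

$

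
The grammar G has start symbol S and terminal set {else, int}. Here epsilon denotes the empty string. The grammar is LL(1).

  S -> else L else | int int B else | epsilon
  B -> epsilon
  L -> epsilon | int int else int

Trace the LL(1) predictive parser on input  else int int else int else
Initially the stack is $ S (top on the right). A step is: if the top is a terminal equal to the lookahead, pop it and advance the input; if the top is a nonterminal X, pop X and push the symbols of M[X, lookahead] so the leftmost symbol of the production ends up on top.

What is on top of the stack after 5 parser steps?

step 1: stack=$ S  input=else int int else int else $  — expand S -> else L else
step 2: stack=$ else L else  input=else int int else int else $  — match else
step 3: stack=$ else L  input=int int else int else $  — expand L -> int int else int
step 4: stack=$ else int else int int  input=int int else int else $  — match int
step 5: stack=$ else int else int  input=int else int else $  — match int
Stack after step 5: $ else int else (top = else).

else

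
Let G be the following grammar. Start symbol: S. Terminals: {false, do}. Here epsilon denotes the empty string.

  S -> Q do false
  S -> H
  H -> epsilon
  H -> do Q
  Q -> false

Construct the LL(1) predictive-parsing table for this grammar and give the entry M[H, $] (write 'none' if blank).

FIRST(H) = {epsilon, do}
FIRST(Q) = {false}
FIRST(S) = {epsilon, do, false}  (via Q do false, H)
FOLLOW(S) includes $ since S is the start symbol.
FOLLOW(S): S appears on no right-hand side. Thus FOLLOW(S) = {$}.
FOLLOW(H): in S->H, the suffix after H is empty, so FOLLOW(H) ⊇ FOLLOW(S) = {$}. Thus FOLLOW(H) = {$}.
For H -> epsilon: FIRST(epsilon) = {epsilon}, so it goes in M[H, t] for t ∈ {}; since epsilon ∈ FIRST, also for every t ∈ FOLLOW(H) = {$}.
For H -> do Q: FIRST(do Q) = {do}, so it goes in M[H, t] for t ∈ {do}.

H -> epsilon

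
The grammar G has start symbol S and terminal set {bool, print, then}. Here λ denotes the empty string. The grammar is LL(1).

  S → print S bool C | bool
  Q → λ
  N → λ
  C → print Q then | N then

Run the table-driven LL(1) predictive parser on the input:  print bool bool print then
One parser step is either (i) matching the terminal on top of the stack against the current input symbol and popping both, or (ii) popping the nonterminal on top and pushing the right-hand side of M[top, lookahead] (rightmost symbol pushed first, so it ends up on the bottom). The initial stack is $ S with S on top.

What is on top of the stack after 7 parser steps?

step 1: stack=$ S  input=print bool bool print then $  — expand S → print S bool C
step 2: stack=$ C bool S print  input=print bool bool print then $  — match print
step 3: stack=$ C bool S  input=bool bool print then $  — expand S → bool
step 4: stack=$ C bool bool  input=bool bool print then $  — match bool
step 5: stack=$ C bool  input=bool print then $  — match bool
step 6: stack=$ C  input=print then $  — expand C → print Q then
step 7: stack=$ then Q print  input=print then $  — match print
Stack after step 7: $ then Q (top = Q).

Q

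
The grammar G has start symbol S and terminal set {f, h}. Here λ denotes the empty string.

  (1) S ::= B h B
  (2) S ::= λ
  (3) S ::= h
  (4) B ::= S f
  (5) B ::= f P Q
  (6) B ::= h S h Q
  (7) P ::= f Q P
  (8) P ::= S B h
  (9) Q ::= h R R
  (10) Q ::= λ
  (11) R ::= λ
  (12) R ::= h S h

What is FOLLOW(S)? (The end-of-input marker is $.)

FIRST(Q): from Q::=h R R we get {h}; from Q::=λ we get {λ}. So FIRST(Q) = {λ, h}.
FIRST(R): from R::=λ we get {λ}; from R::=h S h we get {h}. So FIRST(R) = {λ, h}.
FIRST(S): from S::=B h B we get {f, h}; from S::=λ we get {λ}; from S::=h we get {h}. So FIRST(S) = {λ, f, h}.
FIRST(B): from B::=S f we get {f, h}; from B::=f P Q we get {f}; from B::=h S h Q we get {h}. So FIRST(B) = {f, h}.
FIRST(P): from P::=f Q P we get {f}; from P::=S B h we get {f, h}. So FIRST(P) = {f, h}.
FOLLOW(S) includes $ since S is the start symbol.
FOLLOW(S): in B::=S f, S is followed by f with FIRST {f}; in B::=h S h Q, S is followed by h Q with FIRST {h}; in P::=S B h, S is followed by B h with FIRST {f, h}; in R::=h S h, S is followed by h with FIRST {h}. Thus FOLLOW(S) = {$, f, h}.
FOLLOW(B): in S::=B h B (occurrence 1), B is followed by h B with FIRST {h}; in S::=B h B (occurrence 2), the suffix after B is empty, so FOLLOW(B) ⊇ FOLLOW(S) = {$, f, h}; in P::=S B h, B is followed by h with FIRST {h}. Thus FOLLOW(B) = {$, f, h}.
FOLLOW(P): in B::=f P Q, P is followed by Q with FIRST {λ, h}; in B::=f P Q, the suffix after P is nullable, so FOLLOW(P) ⊇ FOLLOW(B) = {$, f, h}; in P::=f Q P, the suffix after P is empty (adds nothing new). Thus FOLLOW(P) = {$, f, h}.
FOLLOW(Q): in B::=f P Q, the suffix after Q is empty, so FOLLOW(Q) ⊇ FOLLOW(B) = {$, f, h}; in B::=h S h Q, the suffix after Q is empty, so FOLLOW(Q) ⊇ FOLLOW(B) = {$, f, h}; in P::=f Q P, Q is followed by P with FIRST {f, h}. Thus FOLLOW(Q) = {$, f, h}.
FOLLOW(R): in Q::=h R R (occurrence 1), R is followed by R with FIRST {λ, h}; in Q::=h R R (occurrence 1), the suffix after R is nullable, so FOLLOW(R) ⊇ FOLLOW(Q) = {$, f, h}; in Q::=h R R (occurrence 2), the suffix after R is empty, so FOLLOW(R) ⊇ FOLLOW(Q) = {$, f, h}. Thus FOLLOW(R) = {$, f, h}.

{$, f, h}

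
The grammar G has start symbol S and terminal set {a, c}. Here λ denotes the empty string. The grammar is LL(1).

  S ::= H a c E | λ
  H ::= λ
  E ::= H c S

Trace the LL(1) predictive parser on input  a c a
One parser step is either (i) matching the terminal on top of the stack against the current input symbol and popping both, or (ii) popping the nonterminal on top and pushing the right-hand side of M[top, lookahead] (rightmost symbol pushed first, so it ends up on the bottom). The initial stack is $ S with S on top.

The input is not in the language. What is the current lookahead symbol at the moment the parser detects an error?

     Stack      Input    Action
  1  $ S        a c a $  expand S ::= H a c E
  2  $ E c a H  a c a $  expand H ::= λ
  3  $ E c a    a c a $  match a
  4  $ E c      c a $    match c
  5  $ E        a $      error: M[E, a] is empty

a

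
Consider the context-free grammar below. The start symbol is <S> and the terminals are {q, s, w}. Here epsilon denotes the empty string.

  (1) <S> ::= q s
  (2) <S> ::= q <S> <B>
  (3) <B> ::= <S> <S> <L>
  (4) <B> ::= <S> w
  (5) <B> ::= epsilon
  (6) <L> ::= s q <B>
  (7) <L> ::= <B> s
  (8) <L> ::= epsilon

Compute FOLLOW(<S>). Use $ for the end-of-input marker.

{$, q, s, w}

FIRST(<S>) = {q}
FIRST(<B>) = {epsilon, q}  (via <S> <S> <L>, <S> w)
FIRST(<L>) = {epsilon, q, s}  (via <B> s)
FOLLOW(<S>) includes $ since <S> is the start symbol.
FOLLOW(<S>): in <S>::=q <S> <B>, <S> is followed by <B> with FIRST {epsilon, q}; in <S>::=q <S> <B>, the suffix after <S> is nullable (adds nothing new); in <B>::=<S> <S> <L> (occurrence 1), <S> is followed by <S> <L> with FIRST {q}; in <B>::=<S> <S> <L> (occurrence 2), <S> is followed by <L> with FIRST {epsilon, q, s}; in <B>::=<S> <S> <L> (occurrence 2), the suffix after <S> is nullable, so FOLLOW(<S>) ⊇ FOLLOW(<B>) = {$, q, s, w}; in <B>::=<S> w, <S> is followed by w with FIRST {w}. Thus FOLLOW(<S>) = {$, q, s, w}.
FOLLOW(<B>): in <S>::=q <S> <B>, the suffix after <B> is empty, so FOLLOW(<B>) ⊇ FOLLOW(<S>) = {$, q, s, w}; in <L>::=s q <B>, the suffix after <B> is empty, so FOLLOW(<B>) ⊇ FOLLOW(<L>) = {$, q, s, w}; in <L>::=<B> s, <B> is followed by s with FIRST {s}. Thus FOLLOW(<B>) = {$, q, s, w}.
FOLLOW(<L>): in <B>::=<S> <S> <L>, the suffix after <L> is empty, so FOLLOW(<L>) ⊇ FOLLOW(<B>) = {$, q, s, w}. Thus FOLLOW(<L>) = {$, q, s, w}.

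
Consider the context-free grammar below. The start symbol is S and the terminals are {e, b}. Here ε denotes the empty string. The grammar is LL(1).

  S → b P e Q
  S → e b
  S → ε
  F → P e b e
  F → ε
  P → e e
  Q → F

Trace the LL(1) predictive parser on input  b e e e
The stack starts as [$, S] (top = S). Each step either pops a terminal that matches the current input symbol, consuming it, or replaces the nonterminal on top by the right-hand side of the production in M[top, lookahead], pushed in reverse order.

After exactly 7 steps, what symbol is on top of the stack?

step 1: stack=$ S  input=b e e e $  — expand S → b P e Q
step 2: stack=$ Q e P b  input=b e e e $  — match b
step 3: stack=$ Q e P  input=e e e $  — expand P → e e
step 4: stack=$ Q e e e  input=e e e $  — match e
step 5: stack=$ Q e e  input=e e $  — match e
step 6: stack=$ Q e  input=e $  — match e
step 7: stack=$ Q  input=$  — expand Q → F
Stack after step 7: $ F (top = F).

F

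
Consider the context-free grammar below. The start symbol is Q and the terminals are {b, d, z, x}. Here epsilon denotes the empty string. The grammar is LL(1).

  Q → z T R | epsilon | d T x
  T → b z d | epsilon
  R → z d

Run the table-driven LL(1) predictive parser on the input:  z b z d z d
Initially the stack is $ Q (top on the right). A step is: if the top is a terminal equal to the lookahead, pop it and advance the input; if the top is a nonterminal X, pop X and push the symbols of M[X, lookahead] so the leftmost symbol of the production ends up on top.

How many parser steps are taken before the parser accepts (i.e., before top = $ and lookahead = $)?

9

     Stack      Input          Action
  1  $ Q        z b z d z d $  expand Q → z T R
  2  $ R T z    z b z d z d $  match z
  3  $ R T      b z d z d $    expand T → b z d
  4  $ R d z b  b z d z d $    match b
  5  $ R d z    z d z d $      match z
  6  $ R d      d z d $        match d
  7  $ R        z d $          expand R → z d
  8  $ d z      z d $          match z
  9  $ d        d $            match d
Accept reached after 9 steps.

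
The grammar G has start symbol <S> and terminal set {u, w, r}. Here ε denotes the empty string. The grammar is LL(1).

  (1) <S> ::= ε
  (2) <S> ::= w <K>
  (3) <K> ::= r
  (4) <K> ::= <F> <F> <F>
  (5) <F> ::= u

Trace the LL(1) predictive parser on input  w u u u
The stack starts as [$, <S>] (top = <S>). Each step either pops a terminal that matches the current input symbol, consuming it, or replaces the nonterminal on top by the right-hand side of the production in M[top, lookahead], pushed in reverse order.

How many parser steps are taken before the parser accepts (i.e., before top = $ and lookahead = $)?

     Stack          Input      Action
  1  $ <S>          w u u u $  expand <S> ::= w <K>
  2  $ <K> w        w u u u $  match w
  3  $ <K>          u u u $    expand <K> ::= <F> <F> <F>
  4  $ <F> <F> <F>  u u u $    expand <F> ::= u
  5  $ <F> <F> u    u u u $    match u
  6  $ <F> <F>      u u $      expand <F> ::= u
  7  $ <F> u        u u $      match u
  8  $ <F>          u $        expand <F> ::= u
  9  $ u            u $        match u
Accept reached after 9 steps.

9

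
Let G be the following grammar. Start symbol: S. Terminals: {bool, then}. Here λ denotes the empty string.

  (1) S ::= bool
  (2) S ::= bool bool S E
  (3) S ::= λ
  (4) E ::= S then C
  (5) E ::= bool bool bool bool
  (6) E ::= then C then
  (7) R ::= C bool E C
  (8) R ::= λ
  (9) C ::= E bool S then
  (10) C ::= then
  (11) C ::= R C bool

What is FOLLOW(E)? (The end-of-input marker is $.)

FIRST(S) = {λ, bool}
FIRST(E) = {bool, then}  (via S then C)
FIRST(R) = {λ, bool, then}  (via C bool E C)
FIRST(C) = {bool, then}  (via E bool S then, R C bool)
FOLLOW(S) includes $ since S is the start symbol.
FOLLOW(S): in S::=bool bool S E, S is followed by E with FIRST {bool, then}; in E::=S then C, S is followed by then C with FIRST {then}; in C::=E bool S then, S is followed by then with FIRST {then}. Thus FOLLOW(S) = {$, bool, then}.
FOLLOW(E): in S::=bool bool S E, the suffix after E is empty, so FOLLOW(E) ⊇ FOLLOW(S) = {$, bool, then}; in R::=C bool E C, E is followed by C with FIRST {bool, then}; in C::=E bool S then, E is followed by bool S then with FIRST {bool}. Thus FOLLOW(E) = {$, bool, then}.
FOLLOW(R): in C::=R C bool, R is followed by C bool with FIRST {bool, then}. Thus FOLLOW(R) = {bool, then}.
FOLLOW(C): in E::=S then C, the suffix after C is empty, so FOLLOW(C) ⊇ FOLLOW(E) = {$, bool, then}; in E::=then C then, C is followed by then with FIRST {then}; in R::=C bool E C (occurrence 1), C is followed by bool E C with FIRST {bool}; in R::=C bool E C (occurrence 2), the suffix after C is empty, so FOLLOW(C) ⊇ FOLLOW(R) = {bool, then}; in C::=R C bool, C is followed by bool with FIRST {bool}. Thus FOLLOW(C) = {$, bool, then}.

{$, bool, then}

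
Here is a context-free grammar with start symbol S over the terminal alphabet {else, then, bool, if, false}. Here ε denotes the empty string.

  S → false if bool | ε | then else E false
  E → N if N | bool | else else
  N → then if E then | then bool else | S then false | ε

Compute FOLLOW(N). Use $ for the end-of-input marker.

FIRST(S) = {ε, false, then}
FIRST(N) = {ε, false, then}  (via S then false)
FIRST(E) = {bool, else, false, if, then}  (via N if N)
FOLLOW(S) includes $ since S is the start symbol.
FOLLOW(S): in N→S then false, S is followed by then false with FIRST {then}. Thus FOLLOW(S) = {$, then}.
FOLLOW(E): in S→then else E false, E is followed by false with FIRST {false}; in N→then if E then, E is followed by then with FIRST {then}. Thus FOLLOW(E) = {false, then}.
FOLLOW(N): in E→N if N (occurrence 1), N is followed by if N with FIRST {if}; in E→N if N (occurrence 2), the suffix after N is empty, so FOLLOW(N) ⊇ FOLLOW(E) = {false, then}. Thus FOLLOW(N) = {false, if, then}.

{false, if, then}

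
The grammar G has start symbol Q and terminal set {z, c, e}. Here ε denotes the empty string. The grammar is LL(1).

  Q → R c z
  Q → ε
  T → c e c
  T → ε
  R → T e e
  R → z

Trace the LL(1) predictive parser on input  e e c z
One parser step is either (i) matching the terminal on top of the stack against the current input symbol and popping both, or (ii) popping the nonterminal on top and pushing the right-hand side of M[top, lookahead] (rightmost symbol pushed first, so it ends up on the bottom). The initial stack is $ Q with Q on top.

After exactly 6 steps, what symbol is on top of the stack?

z

step 1: stack=$ Q  input=e e c z $  — expand Q → R c z
step 2: stack=$ z c R  input=e e c z $  — expand R → T e e
step 3: stack=$ z c e e T  input=e e c z $  — expand T → ε
step 4: stack=$ z c e e  input=e e c z $  — match e
step 5: stack=$ z c e  input=e c z $  — match e
step 6: stack=$ z c  input=c z $  — match c
Stack after step 6: $ z (top = z).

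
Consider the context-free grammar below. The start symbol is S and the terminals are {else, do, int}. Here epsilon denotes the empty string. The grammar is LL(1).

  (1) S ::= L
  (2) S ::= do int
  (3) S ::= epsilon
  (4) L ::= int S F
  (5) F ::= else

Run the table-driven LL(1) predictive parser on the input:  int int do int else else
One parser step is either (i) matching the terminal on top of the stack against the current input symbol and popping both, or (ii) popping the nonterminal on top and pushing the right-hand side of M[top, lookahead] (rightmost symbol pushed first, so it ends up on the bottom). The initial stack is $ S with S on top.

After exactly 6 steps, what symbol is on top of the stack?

S

step 1: stack=$ S  input=int int do int else else $  — expand S ::= L
step 2: stack=$ L  input=int int do int else else $  — expand L ::= int S F
step 3: stack=$ F S int  input=int int do int else else $  — match int
step 4: stack=$ F S  input=int do int else else $  — expand S ::= L
step 5: stack=$ F L  input=int do int else else $  — expand L ::= int S F
step 6: stack=$ F F S int  input=int do int else else $  — match int
Stack after step 6: $ F F S (top = S).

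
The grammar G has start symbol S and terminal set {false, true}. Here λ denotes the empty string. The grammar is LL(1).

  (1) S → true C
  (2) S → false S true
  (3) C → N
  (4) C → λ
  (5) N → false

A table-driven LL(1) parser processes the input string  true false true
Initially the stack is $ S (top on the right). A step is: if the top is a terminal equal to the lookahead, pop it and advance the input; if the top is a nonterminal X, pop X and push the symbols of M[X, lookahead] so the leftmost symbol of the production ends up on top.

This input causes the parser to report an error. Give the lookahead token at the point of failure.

true

     Stack     Input              Action
  1  $ S       true false true $  expand S → true C
  2  $ C true  true false true $  match true
  3  $ C       false true $       expand C → N
  4  $ N       false true $       expand N → false
  5  $ false   false true $       match false
  6  $         true $             error: stack empty but input remains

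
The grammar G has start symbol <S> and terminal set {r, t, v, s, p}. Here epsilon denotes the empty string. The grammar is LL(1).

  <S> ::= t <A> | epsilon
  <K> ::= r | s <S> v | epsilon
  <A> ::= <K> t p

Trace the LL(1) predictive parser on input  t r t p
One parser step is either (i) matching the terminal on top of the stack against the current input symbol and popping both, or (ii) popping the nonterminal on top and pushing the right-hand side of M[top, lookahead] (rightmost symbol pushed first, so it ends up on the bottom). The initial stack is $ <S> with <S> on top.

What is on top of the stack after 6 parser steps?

p

     Stack      Input      Action
  1  $ <S>      t r t p $  expand <S> ::= t <A>
  2  $ <A> t    t r t p $  match t
  3  $ <A>      r t p $    expand <A> ::= <K> t p
  4  $ p t <K>  r t p $    expand <K> ::= r
  5  $ p t r    r t p $    match r
  6  $ p t      t p $      match t
Stack after step 6: $ p (top = p).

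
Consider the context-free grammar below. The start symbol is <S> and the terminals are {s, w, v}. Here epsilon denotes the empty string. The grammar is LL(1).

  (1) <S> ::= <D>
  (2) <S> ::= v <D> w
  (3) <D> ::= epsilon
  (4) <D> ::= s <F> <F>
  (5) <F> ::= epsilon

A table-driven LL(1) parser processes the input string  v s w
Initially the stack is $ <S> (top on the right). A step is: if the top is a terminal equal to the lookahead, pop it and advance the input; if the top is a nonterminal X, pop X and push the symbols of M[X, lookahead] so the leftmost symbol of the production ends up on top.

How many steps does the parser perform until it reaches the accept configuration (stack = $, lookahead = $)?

7

step 1: stack=$ <S>  input=v s w $  — expand <S> ::= v <D> w
step 2: stack=$ w <D> v  input=v s w $  — match v
step 3: stack=$ w <D>  input=s w $  — expand <D> ::= s <F> <F>
step 4: stack=$ w <F> <F> s  input=s w $  — match s
step 5: stack=$ w <F> <F>  input=w $  — expand <F> ::= epsilon
step 6: stack=$ w <F>  input=w $  — expand <F> ::= epsilon
step 7: stack=$ w  input=w $  — match w
Accept reached after 7 steps.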